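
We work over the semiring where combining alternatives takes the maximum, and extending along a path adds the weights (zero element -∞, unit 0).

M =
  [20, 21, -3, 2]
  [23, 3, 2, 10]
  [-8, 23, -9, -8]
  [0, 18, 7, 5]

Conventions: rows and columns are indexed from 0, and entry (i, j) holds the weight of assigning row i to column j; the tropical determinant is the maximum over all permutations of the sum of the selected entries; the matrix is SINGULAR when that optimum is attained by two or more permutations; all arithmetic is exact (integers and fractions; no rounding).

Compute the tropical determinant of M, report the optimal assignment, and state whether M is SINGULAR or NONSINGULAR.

σ = (0, 1, 2, 3): 20 + 3 + (-9) + 5 = 19
σ = (0, 1, 3, 2): 20 + 3 + (-8) + 7 = 22
σ = (0, 2, 1, 3): 20 + 2 + 23 + 5 = 50
σ = (0, 2, 3, 1): 20 + 2 + (-8) + 18 = 32
σ = (0, 3, 1, 2): 20 + 10 + 23 + 7 = 60
σ = (0, 3, 2, 1): 20 + 10 + (-9) + 18 = 39
σ = (1, 0, 2, 3): 21 + 23 + (-9) + 5 = 40
σ = (1, 0, 3, 2): 21 + 23 + (-8) + 7 = 43
σ = (1, 2, 0, 3): 21 + 2 + (-8) + 5 = 20
σ = (1, 2, 3, 0): 21 + 2 + (-8) + 0 = 15
σ = (1, 3, 0, 2): 21 + 10 + (-8) + 7 = 30
σ = (1, 3, 2, 0): 21 + 10 + (-9) + 0 = 22
σ = (2, 0, 1, 3): (-3) + 23 + 23 + 5 = 48
σ = (2, 0, 3, 1): (-3) + 23 + (-8) + 18 = 30
σ = (2, 1, 0, 3): (-3) + 3 + (-8) + 5 = -3
σ = (2, 1, 3, 0): (-3) + 3 + (-8) + 0 = -8
σ = (2, 3, 0, 1): (-3) + 10 + (-8) + 18 = 17
σ = (2, 3, 1, 0): (-3) + 10 + 23 + 0 = 30
σ = (3, 0, 1, 2): 2 + 23 + 23 + 7 = 55
σ = (3, 0, 2, 1): 2 + 23 + (-9) + 18 = 34
σ = (3, 1, 0, 2): 2 + 3 + (-8) + 7 = 4
σ = (3, 1, 2, 0): 2 + 3 + (-9) + 0 = -4
σ = (3, 2, 0, 1): 2 + 2 + (-8) + 18 = 14
σ = (3, 2, 1, 0): 2 + 2 + 23 + 0 = 27
Optimal value attained by: σ = (0, 3, 1, 2).
Answer: det⊕(M) = 60; verdict: NONSINGULAR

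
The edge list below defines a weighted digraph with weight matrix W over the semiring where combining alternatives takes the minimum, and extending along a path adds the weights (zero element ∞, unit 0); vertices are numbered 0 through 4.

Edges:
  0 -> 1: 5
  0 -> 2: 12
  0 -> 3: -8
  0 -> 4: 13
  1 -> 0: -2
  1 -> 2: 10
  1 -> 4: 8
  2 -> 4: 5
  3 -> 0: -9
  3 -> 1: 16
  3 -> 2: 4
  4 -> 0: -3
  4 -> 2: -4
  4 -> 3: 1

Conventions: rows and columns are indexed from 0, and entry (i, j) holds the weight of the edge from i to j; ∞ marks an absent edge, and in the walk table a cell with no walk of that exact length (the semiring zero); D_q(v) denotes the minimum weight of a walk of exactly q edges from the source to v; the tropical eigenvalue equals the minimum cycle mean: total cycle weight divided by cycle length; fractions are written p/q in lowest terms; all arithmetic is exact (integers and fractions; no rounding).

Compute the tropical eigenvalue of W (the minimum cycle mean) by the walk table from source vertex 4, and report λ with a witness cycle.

q=0: [∞, ∞, ∞, ∞, 0]
q=1: [-3, ∞, -4, 1, ∞]
q=2: [-8, 2, 5, -11, 1]
q=3: [-20, -3, -7, -16, 5]
q=4: [-25, -15, -12, -28, -7]
q=5: [-37, -20, -24, -33, -12]
Optimal cycle mean attained by: cycle 0->3->0, total (-8) + (-9), length 2.
Answer: λ = -17/2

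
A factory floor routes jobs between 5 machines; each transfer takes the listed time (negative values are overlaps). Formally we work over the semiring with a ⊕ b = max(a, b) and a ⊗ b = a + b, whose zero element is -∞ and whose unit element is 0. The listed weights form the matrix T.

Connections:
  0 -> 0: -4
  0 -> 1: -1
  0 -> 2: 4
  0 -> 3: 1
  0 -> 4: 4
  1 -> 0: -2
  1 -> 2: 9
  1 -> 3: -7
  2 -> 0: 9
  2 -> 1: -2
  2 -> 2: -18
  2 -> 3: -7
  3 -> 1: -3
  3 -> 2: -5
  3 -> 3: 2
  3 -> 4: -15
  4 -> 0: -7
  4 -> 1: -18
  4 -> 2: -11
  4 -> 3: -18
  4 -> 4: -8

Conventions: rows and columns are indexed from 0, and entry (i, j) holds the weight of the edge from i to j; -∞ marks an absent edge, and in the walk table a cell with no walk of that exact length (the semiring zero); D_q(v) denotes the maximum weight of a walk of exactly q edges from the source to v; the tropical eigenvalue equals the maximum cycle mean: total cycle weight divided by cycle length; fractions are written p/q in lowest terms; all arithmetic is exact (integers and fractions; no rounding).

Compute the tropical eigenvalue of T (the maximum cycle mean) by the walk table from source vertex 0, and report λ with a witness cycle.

q=0: [0, -∞, -∞, -∞, -∞]
q=1: [-4, -1, 4, 1, 4]
q=2: [13, 2, 8, 3, 0]
q=3: [17, 12, 17, 14, 17]
q=4: [26, 16, 21, 18, 21]
q=5: [30, 25, 30, 27, 30]
Optimal cycle mean attained by: cycle 0->2->0, total 4 + 9, length 2.
Answer: λ = 13/2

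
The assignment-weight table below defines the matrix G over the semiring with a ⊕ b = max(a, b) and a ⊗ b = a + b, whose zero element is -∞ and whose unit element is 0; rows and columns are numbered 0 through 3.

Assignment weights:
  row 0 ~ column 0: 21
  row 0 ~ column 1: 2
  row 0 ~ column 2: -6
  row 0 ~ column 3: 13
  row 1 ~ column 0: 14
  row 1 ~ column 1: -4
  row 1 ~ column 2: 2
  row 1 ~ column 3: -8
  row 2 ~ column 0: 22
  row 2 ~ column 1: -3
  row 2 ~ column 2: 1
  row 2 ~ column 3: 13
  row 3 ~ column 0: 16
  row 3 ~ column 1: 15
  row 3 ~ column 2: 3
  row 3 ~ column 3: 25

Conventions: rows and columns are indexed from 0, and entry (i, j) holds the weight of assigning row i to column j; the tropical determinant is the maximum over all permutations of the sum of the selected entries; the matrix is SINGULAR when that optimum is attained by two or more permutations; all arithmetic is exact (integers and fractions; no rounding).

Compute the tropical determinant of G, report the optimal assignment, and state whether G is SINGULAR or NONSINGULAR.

σ = (0, 1, 2, 3): 21 + (-4) + 1 + 25 = 43
σ = (0, 1, 3, 2): 21 + (-4) + 13 + 3 = 33
σ = (0, 2, 1, 3): 21 + 2 + (-3) + 25 = 45
σ = (0, 2, 3, 1): 21 + 2 + 13 + 15 = 51
σ = (0, 3, 1, 2): 21 + (-8) + (-3) + 3 = 13
σ = (0, 3, 2, 1): 21 + (-8) + 1 + 15 = 29
σ = (1, 0, 2, 3): 2 + 14 + 1 + 25 = 42
σ = (1, 0, 3, 2): 2 + 14 + 13 + 3 = 32
σ = (1, 2, 0, 3): 2 + 2 + 22 + 25 = 51
σ = (1, 2, 3, 0): 2 + 2 + 13 + 16 = 33
σ = (1, 3, 0, 2): 2 + (-8) + 22 + 3 = 19
σ = (1, 3, 2, 0): 2 + (-8) + 1 + 16 = 11
σ = (2, 0, 1, 3): (-6) + 14 + (-3) + 25 = 30
σ = (2, 0, 3, 1): (-6) + 14 + 13 + 15 = 36
σ = (2, 1, 0, 3): (-6) + (-4) + 22 + 25 = 37
σ = (2, 1, 3, 0): (-6) + (-4) + 13 + 16 = 19
σ = (2, 3, 0, 1): (-6) + (-8) + 22 + 15 = 23
σ = (2, 3, 1, 0): (-6) + (-8) + (-3) + 16 = -1
σ = (3, 0, 1, 2): 13 + 14 + (-3) + 3 = 27
σ = (3, 0, 2, 1): 13 + 14 + 1 + 15 = 43
σ = (3, 1, 0, 2): 13 + (-4) + 22 + 3 = 34
σ = (3, 1, 2, 0): 13 + (-4) + 1 + 16 = 26
σ = (3, 2, 0, 1): 13 + 2 + 22 + 15 = 52
σ = (3, 2, 1, 0): 13 + 2 + (-3) + 16 = 28
Optimal value attained by: σ = (3, 2, 0, 1).
Answer: det⊕(G) = 52; verdict: NONSINGULAR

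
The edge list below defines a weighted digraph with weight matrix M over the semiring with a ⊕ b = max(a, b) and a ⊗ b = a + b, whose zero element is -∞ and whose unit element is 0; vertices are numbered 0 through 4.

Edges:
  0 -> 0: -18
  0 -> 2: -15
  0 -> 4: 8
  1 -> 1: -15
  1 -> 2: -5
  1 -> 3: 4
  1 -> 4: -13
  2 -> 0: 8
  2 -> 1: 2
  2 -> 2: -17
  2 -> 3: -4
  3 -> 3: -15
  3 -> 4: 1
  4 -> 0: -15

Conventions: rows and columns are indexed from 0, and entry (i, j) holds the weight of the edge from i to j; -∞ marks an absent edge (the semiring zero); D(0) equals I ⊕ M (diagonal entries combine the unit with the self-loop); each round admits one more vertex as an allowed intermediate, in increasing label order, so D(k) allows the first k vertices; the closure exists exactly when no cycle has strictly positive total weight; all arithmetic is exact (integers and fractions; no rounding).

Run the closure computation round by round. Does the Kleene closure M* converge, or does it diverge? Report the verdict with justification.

D(0):
  [0, -∞, -15, -∞, 8]
  [-∞, 0, -5, 4, -13]
  [8, 2, 0, -4, -∞]
  [-∞, -∞, -∞, 0, 1]
  [-15, -∞, -∞, -∞, 0]
D(1):
  [0, -∞, -15, -∞, 8]
  [-∞, 0, -5, 4, -13]
  [8, 2, 0, -4, 16]
  [-∞, -∞, -∞, 0, 1]
  [-15, -∞, -30, -∞, 0]
D(2):
  [0, -∞, -15, -∞, 8]
  [-∞, 0, -5, 4, -13]
  [8, 2, 0, 6, 16]
  [-∞, -∞, -∞, 0, 1]
  [-15, -∞, -30, -∞, 0]
D(3):
  [0, -13, -15, -9, 8]
  [3, 0, -5, 4, 11]
  [8, 2, 0, 6, 16]
  [-∞, -∞, -∞, 0, 1]
  [-15, -28, -30, -24, 0]
D(4):
  [0, -13, -15, -9, 8]
  [3, 0, -5, 4, 11]
  [8, 2, 0, 6, 16]
  [-∞, -∞, -∞, 0, 1]
  [-15, -28, -30, -24, 0]
D(5):
  [0, -13, -15, -9, 8]
  [3, 0, -5, 4, 11]
  [8, 2, 0, 6, 16]
  [-14, -27, -29, 0, 1]
  [-15, -28, -30, -24, 0]
Key observation: every diagonal entry stays at the unit through all rounds, so no improving cycle exists.
Answer: CONVERGES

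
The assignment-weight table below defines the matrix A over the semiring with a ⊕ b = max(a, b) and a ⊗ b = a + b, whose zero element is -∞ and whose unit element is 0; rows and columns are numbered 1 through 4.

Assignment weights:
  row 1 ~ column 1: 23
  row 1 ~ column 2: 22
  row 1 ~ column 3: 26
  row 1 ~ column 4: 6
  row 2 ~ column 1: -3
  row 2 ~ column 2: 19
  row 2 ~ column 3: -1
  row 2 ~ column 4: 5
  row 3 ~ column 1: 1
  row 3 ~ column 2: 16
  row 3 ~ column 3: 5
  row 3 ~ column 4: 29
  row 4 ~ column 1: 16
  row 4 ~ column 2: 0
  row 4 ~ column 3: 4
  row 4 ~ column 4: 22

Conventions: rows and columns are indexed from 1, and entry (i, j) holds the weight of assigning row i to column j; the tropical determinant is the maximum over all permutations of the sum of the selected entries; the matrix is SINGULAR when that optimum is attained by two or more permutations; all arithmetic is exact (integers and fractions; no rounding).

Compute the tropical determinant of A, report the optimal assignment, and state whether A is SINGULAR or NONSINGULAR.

σ = (1, 2, 3, 4): 23 + 19 + 5 + 22 = 69
σ = (1, 2, 4, 3): 23 + 19 + 29 + 4 = 75
σ = (1, 3, 2, 4): 23 + (-1) + 16 + 22 = 60
σ = (1, 3, 4, 2): 23 + (-1) + 29 + 0 = 51
σ = (1, 4, 2, 3): 23 + 5 + 16 + 4 = 48
σ = (1, 4, 3, 2): 23 + 5 + 5 + 0 = 33
σ = (2, 1, 3, 4): 22 + (-3) + 5 + 22 = 46
σ = (2, 1, 4, 3): 22 + (-3) + 29 + 4 = 52
σ = (2, 3, 1, 4): 22 + (-1) + 1 + 22 = 44
σ = (2, 3, 4, 1): 22 + (-1) + 29 + 16 = 66
σ = (2, 4, 1, 3): 22 + 5 + 1 + 4 = 32
σ = (2, 4, 3, 1): 22 + 5 + 5 + 16 = 48
σ = (3, 1, 2, 4): 26 + (-3) + 16 + 22 = 61
σ = (3, 1, 4, 2): 26 + (-3) + 29 + 0 = 52
σ = (3, 2, 1, 4): 26 + 19 + 1 + 22 = 68
σ = (3, 2, 4, 1): 26 + 19 + 29 + 16 = 90
σ = (3, 4, 1, 2): 26 + 5 + 1 + 0 = 32
σ = (3, 4, 2, 1): 26 + 5 + 16 + 16 = 63
σ = (4, 1, 2, 3): 6 + (-3) + 16 + 4 = 23
σ = (4, 1, 3, 2): 6 + (-3) + 5 + 0 = 8
σ = (4, 2, 1, 3): 6 + 19 + 1 + 4 = 30
σ = (4, 2, 3, 1): 6 + 19 + 5 + 16 = 46
σ = (4, 3, 1, 2): 6 + (-1) + 1 + 0 = 6
σ = (4, 3, 2, 1): 6 + (-1) + 16 + 16 = 37
Optimal value attained by: σ = (3, 2, 4, 1).
Answer: det⊕(A) = 90; verdict: NONSINGULAR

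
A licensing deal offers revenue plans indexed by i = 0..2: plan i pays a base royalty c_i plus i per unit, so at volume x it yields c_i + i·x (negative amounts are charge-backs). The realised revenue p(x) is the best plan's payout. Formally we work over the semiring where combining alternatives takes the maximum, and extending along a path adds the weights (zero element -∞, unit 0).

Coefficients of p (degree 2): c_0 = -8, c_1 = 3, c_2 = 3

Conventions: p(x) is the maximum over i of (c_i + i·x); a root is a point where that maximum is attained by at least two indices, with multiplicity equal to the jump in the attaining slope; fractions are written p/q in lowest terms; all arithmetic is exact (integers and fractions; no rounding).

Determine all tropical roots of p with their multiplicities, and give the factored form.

hull edge (i=0, c=-8) to (i=1, c=3): slope 11, span 1
hull edge (i=1, c=3) to (i=2, c=3): slope 0, span 1
Factored form: p(x) = 3 ⊗ (x ⊕ (-11)) ⊗ (x ⊕ 0)
Answer: roots = -11 (mult 1), 0 (mult 1)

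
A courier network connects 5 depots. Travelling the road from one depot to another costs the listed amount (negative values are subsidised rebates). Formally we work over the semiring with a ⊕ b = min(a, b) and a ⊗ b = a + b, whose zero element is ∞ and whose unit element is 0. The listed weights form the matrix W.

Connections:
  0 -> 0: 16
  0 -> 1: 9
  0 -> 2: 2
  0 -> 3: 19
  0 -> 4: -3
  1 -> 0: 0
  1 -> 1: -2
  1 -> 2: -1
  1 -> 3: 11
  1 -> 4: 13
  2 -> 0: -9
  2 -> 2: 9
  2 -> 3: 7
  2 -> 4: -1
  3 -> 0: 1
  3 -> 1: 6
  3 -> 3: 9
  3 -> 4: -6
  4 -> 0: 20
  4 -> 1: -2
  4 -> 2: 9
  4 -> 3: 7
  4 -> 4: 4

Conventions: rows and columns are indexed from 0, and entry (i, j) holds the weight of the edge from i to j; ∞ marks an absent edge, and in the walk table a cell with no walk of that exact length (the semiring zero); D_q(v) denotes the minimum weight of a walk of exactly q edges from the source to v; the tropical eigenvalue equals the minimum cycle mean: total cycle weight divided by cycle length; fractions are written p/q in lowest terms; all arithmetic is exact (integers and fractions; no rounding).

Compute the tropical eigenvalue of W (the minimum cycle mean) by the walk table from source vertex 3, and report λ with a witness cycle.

q=0: [∞, ∞, ∞, 0, ∞]
q=1: [1, 6, ∞, 9, -6]
q=2: [6, -8, 3, 1, -2]
q=3: [-8, -10, -9, 3, -5]
q=4: [-18, -12, -11, -2, -11]
q=5: [-20, -14, -16, -4, -21]
Optimal cycle mean attained by: cycle 0->4->1->2->0, total (-3) + (-2) + (-1) + (-9), length 4.
Answer: λ = -15/4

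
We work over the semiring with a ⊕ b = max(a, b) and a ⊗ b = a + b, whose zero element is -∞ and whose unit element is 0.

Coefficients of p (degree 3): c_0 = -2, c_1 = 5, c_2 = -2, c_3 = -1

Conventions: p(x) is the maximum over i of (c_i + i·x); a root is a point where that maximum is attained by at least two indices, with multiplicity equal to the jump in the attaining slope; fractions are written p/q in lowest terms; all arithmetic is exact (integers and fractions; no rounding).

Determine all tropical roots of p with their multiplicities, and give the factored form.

hull edge (i=0, c=-2) to (i=1, c=5): slope 7, span 1
hull edge (i=1, c=5) to (i=3, c=-1): slope -3, span 2
Factored form: p(x) = -1 ⊗ (x ⊕ (-7)) ⊗ (x ⊕ 3) ⊗ (x ⊕ 3)
Answer: roots = -7 (mult 1), 3 (mult 2)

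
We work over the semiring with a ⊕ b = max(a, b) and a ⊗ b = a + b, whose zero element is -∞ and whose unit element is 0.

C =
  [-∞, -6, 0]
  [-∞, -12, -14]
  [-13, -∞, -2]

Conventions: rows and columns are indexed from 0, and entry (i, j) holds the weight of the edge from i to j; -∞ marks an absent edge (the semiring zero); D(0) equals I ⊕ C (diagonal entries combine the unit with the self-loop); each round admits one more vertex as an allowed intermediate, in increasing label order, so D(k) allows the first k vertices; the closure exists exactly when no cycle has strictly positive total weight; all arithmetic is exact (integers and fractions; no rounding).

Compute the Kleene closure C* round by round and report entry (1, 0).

D(0):
  [0, -6, 0]
  [-∞, 0, -14]
  [-13, -∞, 0]
D(1):
  [0, -6, 0]
  [-∞, 0, -14]
  [-13, -19, 0]
D(2):
  [0, -6, 0]
  [-∞, 0, -14]
  [-13, -19, 0]
D(3):
  [0, -6, 0]
  [-27, 0, -14]
  [-13, -19, 0]
Answer: C*[1][0] = -27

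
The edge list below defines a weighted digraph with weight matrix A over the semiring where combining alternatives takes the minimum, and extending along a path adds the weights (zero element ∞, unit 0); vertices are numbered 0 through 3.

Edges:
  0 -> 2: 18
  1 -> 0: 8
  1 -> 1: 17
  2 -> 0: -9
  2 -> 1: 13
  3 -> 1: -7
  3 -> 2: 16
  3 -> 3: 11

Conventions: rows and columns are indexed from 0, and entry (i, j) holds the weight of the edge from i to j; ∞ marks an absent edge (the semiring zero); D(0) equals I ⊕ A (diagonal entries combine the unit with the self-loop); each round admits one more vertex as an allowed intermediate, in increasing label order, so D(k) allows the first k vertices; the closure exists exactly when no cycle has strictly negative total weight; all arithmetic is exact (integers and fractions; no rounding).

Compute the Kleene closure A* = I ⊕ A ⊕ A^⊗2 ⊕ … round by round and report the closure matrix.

D(0):
  [0, ∞, 18, ∞]
  [8, 0, ∞, ∞]
  [-9, 13, 0, ∞]
  [∞, -7, 16, 0]
D(1):
  [0, ∞, 18, ∞]
  [8, 0, 26, ∞]
  [-9, 13, 0, ∞]
  [∞, -7, 16, 0]
D(2):
  [0, ∞, 18, ∞]
  [8, 0, 26, ∞]
  [-9, 13, 0, ∞]
  [1, -7, 16, 0]
D(3):
  [0, 31, 18, ∞]
  [8, 0, 26, ∞]
  [-9, 13, 0, ∞]
  [1, -7, 16, 0]
D(4):
  [0, 31, 18, ∞]
  [8, 0, 26, ∞]
  [-9, 13, 0, ∞]
  [1, -7, 16, 0]
Answer: A* = [[0, 31, 18, ∞], [8, 0, 26, ∞], [-9, 13, 0, ∞], [1, -7, 16, 0]]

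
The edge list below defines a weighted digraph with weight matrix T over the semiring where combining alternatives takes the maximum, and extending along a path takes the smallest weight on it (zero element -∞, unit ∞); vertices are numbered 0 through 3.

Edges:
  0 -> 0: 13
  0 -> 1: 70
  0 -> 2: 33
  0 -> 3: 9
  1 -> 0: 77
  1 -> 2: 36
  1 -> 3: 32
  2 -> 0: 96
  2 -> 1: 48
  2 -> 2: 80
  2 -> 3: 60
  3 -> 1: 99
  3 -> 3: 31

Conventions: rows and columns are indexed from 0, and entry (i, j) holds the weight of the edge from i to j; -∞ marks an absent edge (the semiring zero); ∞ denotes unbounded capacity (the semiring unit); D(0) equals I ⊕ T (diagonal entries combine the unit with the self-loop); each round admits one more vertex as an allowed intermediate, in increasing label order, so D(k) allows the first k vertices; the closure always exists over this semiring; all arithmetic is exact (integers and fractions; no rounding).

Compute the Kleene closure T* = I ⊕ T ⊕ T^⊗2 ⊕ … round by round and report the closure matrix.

D(0):
  [∞, 70, 33, 9]
  [77, ∞, 36, 32]
  [96, 48, ∞, 60]
  [-∞, 99, -∞, ∞]
D(1):
  [∞, 70, 33, 9]
  [77, ∞, 36, 32]
  [96, 70, ∞, 60]
  [-∞, 99, -∞, ∞]
D(2):
  [∞, 70, 36, 32]
  [77, ∞, 36, 32]
  [96, 70, ∞, 60]
  [77, 99, 36, ∞]
D(3):
  [∞, 70, 36, 36]
  [77, ∞, 36, 36]
  [96, 70, ∞, 60]
  [77, 99, 36, ∞]
D(4):
  [∞, 70, 36, 36]
  [77, ∞, 36, 36]
  [96, 70, ∞, 60]
  [77, 99, 36, ∞]
Answer: T* = [[∞, 70, 36, 36], [77, ∞, 36, 36], [96, 70, ∞, 60], [77, 99, 36, ∞]]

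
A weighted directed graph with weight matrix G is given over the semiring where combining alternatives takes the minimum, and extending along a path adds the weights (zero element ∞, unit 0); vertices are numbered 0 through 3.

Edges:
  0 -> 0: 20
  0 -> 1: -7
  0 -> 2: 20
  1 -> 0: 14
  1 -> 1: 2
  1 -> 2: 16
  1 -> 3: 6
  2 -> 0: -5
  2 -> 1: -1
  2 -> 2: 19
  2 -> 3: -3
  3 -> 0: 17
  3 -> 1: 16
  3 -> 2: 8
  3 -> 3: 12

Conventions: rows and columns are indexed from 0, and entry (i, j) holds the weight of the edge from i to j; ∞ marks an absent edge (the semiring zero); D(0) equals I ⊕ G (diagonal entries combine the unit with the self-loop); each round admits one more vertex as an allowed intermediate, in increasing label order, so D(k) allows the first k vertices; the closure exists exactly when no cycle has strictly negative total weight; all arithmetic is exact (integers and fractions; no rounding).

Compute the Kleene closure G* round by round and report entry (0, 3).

D(0):
  [0, -7, 20, ∞]
  [14, 0, 16, 6]
  [-5, -1, 0, -3]
  [17, 16, 8, 0]
D(1):
  [0, -7, 20, ∞]
  [14, 0, 16, 6]
  [-5, -12, 0, -3]
  [17, 10, 8, 0]
D(2):
  [0, -7, 9, -1]
  [14, 0, 16, 6]
  [-5, -12, 0, -6]
  [17, 10, 8, 0]
D(3):
  [0, -7, 9, -1]
  [11, 0, 16, 6]
  [-5, -12, 0, -6]
  [3, -4, 8, 0]
D(4):
  [0, -7, 7, -1]
  [9, 0, 14, 6]
  [-5, -12, 0, -6]
  [3, -4, 8, 0]
Answer: G*[0][3] = -1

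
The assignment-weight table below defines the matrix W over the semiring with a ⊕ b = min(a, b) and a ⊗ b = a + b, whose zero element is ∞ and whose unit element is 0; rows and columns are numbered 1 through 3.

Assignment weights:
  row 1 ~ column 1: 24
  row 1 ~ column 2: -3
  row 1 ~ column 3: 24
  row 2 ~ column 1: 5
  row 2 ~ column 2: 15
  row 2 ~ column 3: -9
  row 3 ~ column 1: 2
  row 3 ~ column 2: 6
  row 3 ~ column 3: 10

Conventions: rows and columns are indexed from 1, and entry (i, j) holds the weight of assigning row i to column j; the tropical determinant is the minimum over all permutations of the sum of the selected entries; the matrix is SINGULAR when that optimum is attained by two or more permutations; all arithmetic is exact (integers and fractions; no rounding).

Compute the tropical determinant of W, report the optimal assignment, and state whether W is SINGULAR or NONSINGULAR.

σ = (1, 2, 3): 24 + 15 + 10 = 49
σ = (1, 3, 2): 24 + (-9) + 6 = 21
σ = (2, 1, 3): (-3) + 5 + 10 = 12
σ = (2, 3, 1): (-3) + (-9) + 2 = -10
σ = (3, 1, 2): 24 + 5 + 6 = 35
σ = (3, 2, 1): 24 + 15 + 2 = 41
Optimal value attained by: σ = (2, 3, 1).
Answer: det⊕(W) = -10; verdict: NONSINGULAR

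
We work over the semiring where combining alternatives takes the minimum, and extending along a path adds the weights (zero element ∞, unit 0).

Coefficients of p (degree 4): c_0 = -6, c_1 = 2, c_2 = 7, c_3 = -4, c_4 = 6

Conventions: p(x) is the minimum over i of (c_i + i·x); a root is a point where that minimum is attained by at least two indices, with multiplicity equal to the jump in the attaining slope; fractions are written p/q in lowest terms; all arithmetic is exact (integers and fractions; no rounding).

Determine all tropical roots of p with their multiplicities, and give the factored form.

hull edge (i=0, c=-6) to (i=3, c=-4): slope 2/3, span 3
hull edge (i=3, c=-4) to (i=4, c=6): slope 10, span 1
Factored form: p(x) = 6 ⊗ (x ⊕ (-10)) ⊗ (x ⊕ (-2/3)) ⊗ (x ⊕ (-2/3)) ⊗ (x ⊕ (-2/3))
Answer: roots = -10 (mult 1), -2/3 (mult 3)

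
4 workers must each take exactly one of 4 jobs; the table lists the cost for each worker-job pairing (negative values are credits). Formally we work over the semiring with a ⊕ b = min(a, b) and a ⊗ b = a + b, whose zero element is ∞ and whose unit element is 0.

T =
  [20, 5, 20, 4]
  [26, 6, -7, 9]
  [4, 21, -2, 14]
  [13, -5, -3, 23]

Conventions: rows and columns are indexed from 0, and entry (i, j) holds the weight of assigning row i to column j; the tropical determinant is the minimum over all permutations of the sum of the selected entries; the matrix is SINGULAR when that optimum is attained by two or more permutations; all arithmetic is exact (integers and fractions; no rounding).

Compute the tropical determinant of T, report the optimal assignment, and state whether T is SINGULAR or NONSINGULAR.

σ = (0, 1, 2, 3): 20 + 6 + (-2) + 23 = 47
σ = (0, 1, 3, 2): 20 + 6 + 14 + (-3) = 37
σ = (0, 2, 1, 3): 20 + (-7) + 21 + 23 = 57
σ = (0, 2, 3, 1): 20 + (-7) + 14 + (-5) = 22
σ = (0, 3, 1, 2): 20 + 9 + 21 + (-3) = 47
σ = (0, 3, 2, 1): 20 + 9 + (-2) + (-5) = 22
σ = (1, 0, 2, 3): 5 + 26 + (-2) + 23 = 52
σ = (1, 0, 3, 2): 5 + 26 + 14 + (-3) = 42
σ = (1, 2, 0, 3): 5 + (-7) + 4 + 23 = 25
σ = (1, 2, 3, 0): 5 + (-7) + 14 + 13 = 25
σ = (1, 3, 0, 2): 5 + 9 + 4 + (-3) = 15
σ = (1, 3, 2, 0): 5 + 9 + (-2) + 13 = 25
σ = (2, 0, 1, 3): 20 + 26 + 21 + 23 = 90
σ = (2, 0, 3, 1): 20 + 26 + 14 + (-5) = 55
σ = (2, 1, 0, 3): 20 + 6 + 4 + 23 = 53
σ = (2, 1, 3, 0): 20 + 6 + 14 + 13 = 53
σ = (2, 3, 0, 1): 20 + 9 + 4 + (-5) = 28
σ = (2, 3, 1, 0): 20 + 9 + 21 + 13 = 63
σ = (3, 0, 1, 2): 4 + 26 + 21 + (-3) = 48
σ = (3, 0, 2, 1): 4 + 26 + (-2) + (-5) = 23
σ = (3, 1, 0, 2): 4 + 6 + 4 + (-3) = 11
σ = (3, 1, 2, 0): 4 + 6 + (-2) + 13 = 21
σ = (3, 2, 0, 1): 4 + (-7) + 4 + (-5) = -4
σ = (3, 2, 1, 0): 4 + (-7) + 21 + 13 = 31
Optimal value attained by: σ = (3, 2, 0, 1).
Answer: det⊕(T) = -4; verdict: NONSINGULAR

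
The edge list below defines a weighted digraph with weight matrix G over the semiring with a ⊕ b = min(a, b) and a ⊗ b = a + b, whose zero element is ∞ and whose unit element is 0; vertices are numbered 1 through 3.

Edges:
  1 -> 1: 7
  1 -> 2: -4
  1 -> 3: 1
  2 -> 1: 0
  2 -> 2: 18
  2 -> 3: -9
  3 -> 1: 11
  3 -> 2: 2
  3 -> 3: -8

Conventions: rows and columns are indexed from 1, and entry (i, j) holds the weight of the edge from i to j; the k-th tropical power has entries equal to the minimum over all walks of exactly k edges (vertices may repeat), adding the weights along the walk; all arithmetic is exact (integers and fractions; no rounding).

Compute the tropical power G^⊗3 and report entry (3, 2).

G^⊗2:
  [-4, 3, -13]
  [2, -7, -17]
  [2, -6, -16]
G^⊗3:
  [-2, -11, -21]
  [-7, -15, -25]
  [-6, -14, -24]
Key observation: the optimum is the walk 3->3->3->2, with weight (-8) + (-8) + 2 = -14.
Optimal value attained by: walk 3->3->3->2.
Answer: (G^⊗3)[3][2] = -14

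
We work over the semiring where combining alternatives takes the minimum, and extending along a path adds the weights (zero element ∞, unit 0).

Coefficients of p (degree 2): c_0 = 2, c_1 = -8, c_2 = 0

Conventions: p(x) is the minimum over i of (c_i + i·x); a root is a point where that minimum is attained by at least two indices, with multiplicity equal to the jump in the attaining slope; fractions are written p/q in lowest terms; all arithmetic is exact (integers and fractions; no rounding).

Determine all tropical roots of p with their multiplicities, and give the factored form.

hull edge (i=0, c=2) to (i=1, c=-8): slope -10, span 1
hull edge (i=1, c=-8) to (i=2, c=0): slope 8, span 1
Factored form: p(x) = 0 ⊗ (x ⊕ (-8)) ⊗ (x ⊕ 10)
Answer: roots = -8 (mult 1), 10 (mult 1)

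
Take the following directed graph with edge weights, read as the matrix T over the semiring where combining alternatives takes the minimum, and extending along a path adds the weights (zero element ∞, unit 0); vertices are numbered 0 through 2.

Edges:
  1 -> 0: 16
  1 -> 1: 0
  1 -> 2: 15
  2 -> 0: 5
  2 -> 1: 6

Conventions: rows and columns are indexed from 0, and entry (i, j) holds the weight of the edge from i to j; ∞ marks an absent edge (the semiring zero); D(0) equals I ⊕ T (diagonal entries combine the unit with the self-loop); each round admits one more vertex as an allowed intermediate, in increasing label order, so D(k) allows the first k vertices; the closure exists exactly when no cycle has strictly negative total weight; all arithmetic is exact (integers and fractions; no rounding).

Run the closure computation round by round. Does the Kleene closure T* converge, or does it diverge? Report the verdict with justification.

D(0):
  [0, ∞, ∞]
  [16, 0, 15]
  [5, 6, 0]
D(1):
  [0, ∞, ∞]
  [16, 0, 15]
  [5, 6, 0]
D(2):
  [0, ∞, ∞]
  [16, 0, 15]
  [5, 6, 0]
D(3):
  [0, ∞, ∞]
  [16, 0, 15]
  [5, 6, 0]
Key observation: every diagonal entry stays at the unit through all rounds, so no improving cycle exists.
Answer: CONVERGES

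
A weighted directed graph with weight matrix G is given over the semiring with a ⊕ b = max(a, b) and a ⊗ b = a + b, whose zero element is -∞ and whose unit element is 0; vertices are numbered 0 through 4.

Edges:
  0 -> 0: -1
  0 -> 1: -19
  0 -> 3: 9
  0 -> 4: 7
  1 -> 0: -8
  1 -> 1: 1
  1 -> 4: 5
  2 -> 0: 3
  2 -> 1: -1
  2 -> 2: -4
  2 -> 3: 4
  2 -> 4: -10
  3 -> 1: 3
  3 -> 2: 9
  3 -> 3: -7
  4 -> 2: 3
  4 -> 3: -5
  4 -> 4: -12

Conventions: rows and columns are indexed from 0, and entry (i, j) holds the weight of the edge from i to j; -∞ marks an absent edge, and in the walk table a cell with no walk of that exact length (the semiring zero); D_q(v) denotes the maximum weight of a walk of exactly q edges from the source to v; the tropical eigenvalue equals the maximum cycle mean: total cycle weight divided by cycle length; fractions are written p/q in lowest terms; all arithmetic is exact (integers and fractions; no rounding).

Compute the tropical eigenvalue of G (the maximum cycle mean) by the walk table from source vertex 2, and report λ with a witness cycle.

q=0: [-∞, -∞, 0, -∞, -∞]
q=1: [3, -1, -4, 4, -10]
q=2: [2, 7, 13, 12, 10]
q=3: [16, 15, 21, 17, 12]
q=4: [24, 20, 26, 25, 23]
q=5: [29, 28, 34, 33, 31]
Optimal cycle mean attained by: cycle 0->3->2->0, total 9 + 9 + 3, length 3.
Answer: λ = 7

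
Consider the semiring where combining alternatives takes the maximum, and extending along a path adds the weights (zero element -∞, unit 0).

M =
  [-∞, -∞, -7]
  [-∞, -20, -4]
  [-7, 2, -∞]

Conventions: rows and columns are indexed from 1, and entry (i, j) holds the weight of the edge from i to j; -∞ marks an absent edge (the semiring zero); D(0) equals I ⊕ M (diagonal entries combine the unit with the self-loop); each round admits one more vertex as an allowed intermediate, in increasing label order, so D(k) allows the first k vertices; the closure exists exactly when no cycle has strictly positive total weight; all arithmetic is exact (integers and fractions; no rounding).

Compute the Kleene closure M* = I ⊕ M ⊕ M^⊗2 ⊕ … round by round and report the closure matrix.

D(0):
  [0, -∞, -7]
  [-∞, 0, -4]
  [-7, 2, 0]
D(1):
  [0, -∞, -7]
  [-∞, 0, -4]
  [-7, 2, 0]
D(2):
  [0, -∞, -7]
  [-∞, 0, -4]
  [-7, 2, 0]
D(3):
  [0, -5, -7]
  [-11, 0, -4]
  [-7, 2, 0]
Answer: M* = [[0, -5, -7], [-11, 0, -4], [-7, 2, 0]]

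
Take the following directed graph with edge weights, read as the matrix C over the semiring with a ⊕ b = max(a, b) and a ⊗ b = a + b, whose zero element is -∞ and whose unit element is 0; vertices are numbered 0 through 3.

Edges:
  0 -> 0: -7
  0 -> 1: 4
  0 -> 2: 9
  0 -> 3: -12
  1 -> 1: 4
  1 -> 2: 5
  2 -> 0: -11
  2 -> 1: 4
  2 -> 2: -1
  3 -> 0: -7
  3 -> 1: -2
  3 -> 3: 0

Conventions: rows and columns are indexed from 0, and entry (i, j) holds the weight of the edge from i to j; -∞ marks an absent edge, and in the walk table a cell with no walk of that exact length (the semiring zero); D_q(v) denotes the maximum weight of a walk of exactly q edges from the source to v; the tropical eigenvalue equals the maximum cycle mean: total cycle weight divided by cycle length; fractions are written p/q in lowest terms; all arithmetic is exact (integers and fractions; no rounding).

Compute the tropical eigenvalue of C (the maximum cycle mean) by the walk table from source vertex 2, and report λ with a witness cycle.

q=0: [-∞, -∞, 0, -∞]
q=1: [-11, 4, -1, -∞]
q=2: [-12, 8, 9, -23]
q=3: [-2, 13, 13, -23]
q=4: [2, 17, 18, -14]
Optimal cycle mean attained by: cycle 1->2->1, total 5 + 4, length 2.
Answer: λ = 9/2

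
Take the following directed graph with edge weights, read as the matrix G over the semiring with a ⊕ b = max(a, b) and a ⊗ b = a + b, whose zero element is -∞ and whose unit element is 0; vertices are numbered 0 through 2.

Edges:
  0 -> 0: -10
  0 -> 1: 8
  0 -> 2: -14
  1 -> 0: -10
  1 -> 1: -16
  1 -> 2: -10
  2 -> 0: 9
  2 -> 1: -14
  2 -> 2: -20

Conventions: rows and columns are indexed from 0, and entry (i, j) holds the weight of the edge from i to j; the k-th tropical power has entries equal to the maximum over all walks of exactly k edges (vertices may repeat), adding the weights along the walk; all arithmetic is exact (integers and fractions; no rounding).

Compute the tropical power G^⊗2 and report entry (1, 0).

G^⊗2:
  [-2, -2, -2]
  [-1, -2, -24]
  [-1, 17, -5]
Key observation: the optimum is the walk 1->2->0, with weight (-10) + 9 = -1.
Optimal value attained by: walk 1->2->0.
Answer: (G^⊗2)[1][0] = -1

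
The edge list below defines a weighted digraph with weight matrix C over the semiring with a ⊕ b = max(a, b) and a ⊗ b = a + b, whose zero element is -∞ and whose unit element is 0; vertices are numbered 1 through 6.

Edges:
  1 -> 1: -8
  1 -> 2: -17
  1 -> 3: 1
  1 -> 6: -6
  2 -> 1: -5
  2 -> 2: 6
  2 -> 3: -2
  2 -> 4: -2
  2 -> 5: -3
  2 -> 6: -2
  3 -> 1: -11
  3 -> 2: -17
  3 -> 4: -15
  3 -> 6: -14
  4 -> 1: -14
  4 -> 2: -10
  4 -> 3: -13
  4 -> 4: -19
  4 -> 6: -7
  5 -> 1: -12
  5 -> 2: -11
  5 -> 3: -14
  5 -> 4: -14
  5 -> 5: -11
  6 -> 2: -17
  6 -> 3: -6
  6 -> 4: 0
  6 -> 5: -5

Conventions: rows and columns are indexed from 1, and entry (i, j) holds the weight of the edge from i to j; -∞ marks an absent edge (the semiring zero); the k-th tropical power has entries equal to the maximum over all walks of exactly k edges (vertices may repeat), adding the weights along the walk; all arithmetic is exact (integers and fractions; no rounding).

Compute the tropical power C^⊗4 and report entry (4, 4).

C^⊗2:
  [-10, -11, -7, -6, -11, -13]
  [1, 12, 4, 4, 3, 4]
  [-19, -11, -10, -14, -19, -17]
  [-15, -4, -12, -7, -12, -12]
  [-16, -5, -11, -13, -14, -13]
  [-14, -10, -13, -19, -16, -7]
C^⊗3:
  [-16, -5, -9, -13, -14, -13]
  [7, 18, 10, 10, 9, 10]
  [-16, -5, -13, -13, -14, -13]
  [-9, 2, -6, -6, -7, -6]
  [-10, 1, -7, -7, -8, -7]
  [-15, -4, -12, -7, -12, -12]
C^⊗4:
  [-10, 1, -7, -7, -8, -7]
  [13, 24, 16, 16, 15, 16]
  [-10, 1, -7, -7, -8, -7]
  [-3, 8, 0, 0, -1, 0]
  [-4, 7, -1, -1, -2, -1]
  [-9, 2, -6, -6, -7, -6]
Key observation: the optimum is the walk 4->2->2->2->4, with weight (-10) + 6 + 6 + (-2) = 0.
Optimal value attained by: walk 4->2->2->2->4.
Answer: (C^⊗4)[4][4] = 0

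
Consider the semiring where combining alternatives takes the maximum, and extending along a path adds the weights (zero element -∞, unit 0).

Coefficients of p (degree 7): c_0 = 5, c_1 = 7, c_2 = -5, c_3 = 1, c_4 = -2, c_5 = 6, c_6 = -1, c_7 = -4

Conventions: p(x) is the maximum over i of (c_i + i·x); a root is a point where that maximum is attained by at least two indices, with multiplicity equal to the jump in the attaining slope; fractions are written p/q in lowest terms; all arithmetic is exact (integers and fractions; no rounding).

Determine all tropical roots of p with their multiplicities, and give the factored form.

hull edge (i=0, c=5) to (i=1, c=7): slope 2, span 1
hull edge (i=1, c=7) to (i=5, c=6): slope -1/4, span 4
hull edge (i=5, c=6) to (i=7, c=-4): slope -5, span 2
Factored form: p(x) = -4 ⊗ (x ⊕ (-2)) ⊗ (x ⊕ 1/4) ⊗ (x ⊕ 1/4) ⊗ (x ⊕ 1/4) ⊗ (x ⊕ 1/4) ⊗ (x ⊕ 5) ⊗ (x ⊕ 5)
Answer: roots = -2 (mult 1), 1/4 (mult 4), 5 (mult 2)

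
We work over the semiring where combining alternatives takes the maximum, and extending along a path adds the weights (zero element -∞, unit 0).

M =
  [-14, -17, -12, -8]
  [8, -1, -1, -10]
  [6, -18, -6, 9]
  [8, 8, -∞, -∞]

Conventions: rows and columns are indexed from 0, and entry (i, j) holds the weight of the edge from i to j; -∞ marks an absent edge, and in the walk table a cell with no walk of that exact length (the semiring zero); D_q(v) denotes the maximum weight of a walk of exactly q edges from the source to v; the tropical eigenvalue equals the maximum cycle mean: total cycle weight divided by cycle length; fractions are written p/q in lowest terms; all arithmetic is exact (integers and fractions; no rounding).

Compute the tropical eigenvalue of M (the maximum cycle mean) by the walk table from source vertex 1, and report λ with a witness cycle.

q=0: [-∞, 0, -∞, -∞]
q=1: [8, -1, -1, -10]
q=2: [7, -2, -2, 8]
q=3: [16, 16, -3, 7]
q=4: [24, 15, 15, 8]
Optimal cycle mean attained by: cycle 1->2->3->1, total (-1) + 9 + 8, length 3.
Answer: λ = 16/3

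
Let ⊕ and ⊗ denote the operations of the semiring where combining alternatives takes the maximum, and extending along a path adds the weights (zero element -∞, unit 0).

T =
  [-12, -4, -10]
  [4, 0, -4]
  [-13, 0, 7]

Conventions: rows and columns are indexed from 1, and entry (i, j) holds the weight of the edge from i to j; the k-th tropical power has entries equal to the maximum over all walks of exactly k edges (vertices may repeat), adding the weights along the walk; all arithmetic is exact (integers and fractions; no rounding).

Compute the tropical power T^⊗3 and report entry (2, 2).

T^⊗2:
  [0, -4, -3]
  [4, 0, 3]
  [4, 7, 14]
T^⊗3:
  [0, -3, 4]
  [4, 3, 10]
  [11, 14, 21]
Key observation: the optimum is the walk 2->3->3->2, with weight (-4) + 7 + 0 = 3.
Optimal value attained by: walk 2->3->3->2.
Answer: (T^⊗3)[2][2] = 3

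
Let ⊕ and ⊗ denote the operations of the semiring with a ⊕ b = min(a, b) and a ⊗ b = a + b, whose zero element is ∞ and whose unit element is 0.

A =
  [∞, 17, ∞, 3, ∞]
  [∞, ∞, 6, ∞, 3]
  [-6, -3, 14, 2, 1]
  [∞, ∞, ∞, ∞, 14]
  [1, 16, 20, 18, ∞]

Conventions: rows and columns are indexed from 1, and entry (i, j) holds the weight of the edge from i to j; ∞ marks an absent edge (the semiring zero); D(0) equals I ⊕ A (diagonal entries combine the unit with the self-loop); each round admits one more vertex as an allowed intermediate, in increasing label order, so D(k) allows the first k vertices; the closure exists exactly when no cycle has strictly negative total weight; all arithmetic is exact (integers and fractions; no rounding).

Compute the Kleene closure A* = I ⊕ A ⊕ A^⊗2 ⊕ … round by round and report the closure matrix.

D(0):
  [0, 17, ∞, 3, ∞]
  [∞, 0, 6, ∞, 3]
  [-6, -3, 0, 2, 1]
  [∞, ∞, ∞, 0, 14]
  [1, 16, 20, 18, 0]
D(1):
  [0, 17, ∞, 3, ∞]
  [∞, 0, 6, ∞, 3]
  [-6, -3, 0, -3, 1]
  [∞, ∞, ∞, 0, 14]
  [1, 16, 20, 4, 0]
D(2):
  [0, 17, 23, 3, 20]
  [∞, 0, 6, ∞, 3]
  [-6, -3, 0, -3, 0]
  [∞, ∞, ∞, 0, 14]
  [1, 16, 20, 4, 0]
D(3):
  [0, 17, 23, 3, 20]
  [0, 0, 6, 3, 3]
  [-6, -3, 0, -3, 0]
  [∞, ∞, ∞, 0, 14]
  [1, 16, 20, 4, 0]
D(4):
  [0, 17, 23, 3, 17]
  [0, 0, 6, 3, 3]
  [-6, -3, 0, -3, 0]
  [∞, ∞, ∞, 0, 14]
  [1, 16, 20, 4, 0]
D(5):
  [0, 17, 23, 3, 17]
  [0, 0, 6, 3, 3]
  [-6, -3, 0, -3, 0]
  [15, 30, 34, 0, 14]
  [1, 16, 20, 4, 0]
Answer: A* = [[0, 17, 23, 3, 17], [0, 0, 6, 3, 3], [-6, -3, 0, -3, 0], [15, 30, 34, 0, 14], [1, 16, 20, 4, 0]]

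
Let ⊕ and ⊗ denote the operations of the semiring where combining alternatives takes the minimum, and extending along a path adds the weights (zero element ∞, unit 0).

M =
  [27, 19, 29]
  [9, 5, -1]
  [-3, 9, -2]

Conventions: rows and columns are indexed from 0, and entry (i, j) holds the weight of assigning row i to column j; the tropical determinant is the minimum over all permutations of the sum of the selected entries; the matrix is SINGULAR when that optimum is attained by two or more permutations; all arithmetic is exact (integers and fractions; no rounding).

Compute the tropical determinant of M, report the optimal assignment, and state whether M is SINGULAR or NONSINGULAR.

σ = (0, 1, 2): 27 + 5 + (-2) = 30
σ = (0, 2, 1): 27 + (-1) + 9 = 35
σ = (1, 0, 2): 19 + 9 + (-2) = 26
σ = (1, 2, 0): 19 + (-1) + (-3) = 15
σ = (2, 0, 1): 29 + 9 + 9 = 47
σ = (2, 1, 0): 29 + 5 + (-3) = 31
Optimal value attained by: σ = (1, 2, 0).
Answer: det⊕(M) = 15; verdict: NONSINGULAR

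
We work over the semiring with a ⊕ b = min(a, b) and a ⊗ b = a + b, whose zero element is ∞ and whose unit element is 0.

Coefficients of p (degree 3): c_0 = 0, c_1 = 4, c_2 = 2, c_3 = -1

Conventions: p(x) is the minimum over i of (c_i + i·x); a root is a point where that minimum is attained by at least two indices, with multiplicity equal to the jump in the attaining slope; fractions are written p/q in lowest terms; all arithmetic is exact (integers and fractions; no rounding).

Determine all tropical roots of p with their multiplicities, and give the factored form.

hull edge (i=0, c=0) to (i=3, c=-1): slope -1/3, span 3
Factored form: p(x) = -1 ⊗ (x ⊕ 1/3) ⊗ (x ⊕ 1/3) ⊗ (x ⊕ 1/3)
Answer: roots = 1/3 (mult 3)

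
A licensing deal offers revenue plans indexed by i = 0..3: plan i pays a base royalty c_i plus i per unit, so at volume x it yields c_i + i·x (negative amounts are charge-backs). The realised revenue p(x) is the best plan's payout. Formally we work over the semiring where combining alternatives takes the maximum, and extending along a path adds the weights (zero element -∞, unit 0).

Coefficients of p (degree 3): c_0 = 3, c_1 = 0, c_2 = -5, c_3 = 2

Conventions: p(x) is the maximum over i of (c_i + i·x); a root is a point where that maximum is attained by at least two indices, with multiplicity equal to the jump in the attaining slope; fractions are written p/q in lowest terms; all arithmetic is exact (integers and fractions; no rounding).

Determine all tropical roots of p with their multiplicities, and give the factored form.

hull edge (i=0, c=3) to (i=3, c=2): slope -1/3, span 3
Factored form: p(x) = 2 ⊗ (x ⊕ 1/3) ⊗ (x ⊕ 1/3) ⊗ (x ⊕ 1/3)
Answer: roots = 1/3 (mult 3)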